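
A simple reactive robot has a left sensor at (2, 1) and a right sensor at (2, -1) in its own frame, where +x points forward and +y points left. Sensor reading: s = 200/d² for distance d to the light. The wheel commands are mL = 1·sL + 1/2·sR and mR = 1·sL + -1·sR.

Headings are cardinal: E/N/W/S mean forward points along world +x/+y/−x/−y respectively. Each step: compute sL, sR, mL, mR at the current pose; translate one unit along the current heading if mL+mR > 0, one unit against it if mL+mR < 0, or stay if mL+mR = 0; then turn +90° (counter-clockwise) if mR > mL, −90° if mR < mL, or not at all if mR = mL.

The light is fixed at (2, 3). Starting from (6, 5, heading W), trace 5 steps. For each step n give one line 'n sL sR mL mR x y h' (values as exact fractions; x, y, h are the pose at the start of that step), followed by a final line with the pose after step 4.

n=0: pose=(6,5,W); sL=40, sR=200/13; mL=620/13, mR=320/13; mL+mR=940/13 → advance +1; mR−mL=-300/13 → turn -1·90°
n=1: pose=(5,5,N); sL=10, sR=25/4; mL=105/8, mR=15/4; mL+mR=135/8 → advance +1; mR−mL=-75/8 → turn -1·90°
n=2: pose=(5,6,E); sL=200/41, sR=200/29; mL=9900/1189, mR=-2400/1189; mL+mR=7500/1189 → advance +1; mR−mL=-300/29 → turn -1·90°
n=3: pose=(6,6,S); sL=100/13, sR=20; mL=230/13, mR=-160/13; mL+mR=70/13 → advance +1; mR−mL=-30 → turn -1·90°
n=4: pose=(6,5,W); sL=40, sR=200/13; mL=620/13, mR=320/13; mL+mR=940/13 → advance +1; mR−mL=-300/13 → turn -1·90°

0 40 200/13 620/13 320/13 6 5 W
1 10 25/4 105/8 15/4 5 5 N
2 200/41 200/29 9900/1189 -2400/1189 5 6 E
3 100/13 20 230/13 -160/13 6 6 S
4 40 200/13 620/13 320/13 6 5 W
final 5 5 N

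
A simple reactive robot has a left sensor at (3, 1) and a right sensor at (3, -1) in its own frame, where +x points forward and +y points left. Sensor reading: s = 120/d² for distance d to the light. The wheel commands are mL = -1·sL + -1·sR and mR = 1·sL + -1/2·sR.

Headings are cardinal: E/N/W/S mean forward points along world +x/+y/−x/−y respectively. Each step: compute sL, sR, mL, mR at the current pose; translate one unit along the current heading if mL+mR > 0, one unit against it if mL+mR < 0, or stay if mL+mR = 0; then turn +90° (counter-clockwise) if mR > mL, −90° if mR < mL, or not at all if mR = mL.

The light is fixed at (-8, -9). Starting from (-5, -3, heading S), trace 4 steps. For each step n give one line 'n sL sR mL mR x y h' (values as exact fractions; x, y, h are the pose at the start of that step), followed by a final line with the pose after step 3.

0 24/5 120/13 -912/65 12/65 -5 -3 S
1 6/5 5/3 -43/15 11/30 -5 -2 E
2 120/101 120/109 -25200/11009 7020/11009 -6 -2 N
3 60/13 12/5 -456/65 222/65 -6 -3 W
final -5 -3 S

n=0: pose=(-5,-3,S); sL=24/5, sR=120/13; mL=-912/65, mR=12/65; mL+mR=-180/13 → advance -1; mR−mL=924/65 → turn +1·90°
n=1: pose=(-5,-2,E); sL=6/5, sR=5/3; mL=-43/15, mR=11/30; mL+mR=-5/2 → advance -1; mR−mL=97/30 → turn +1·90°
n=2: pose=(-6,-2,N); sL=120/101, sR=120/109; mL=-25200/11009, mR=7020/11009; mL+mR=-180/109 → advance -1; mR−mL=32220/11009 → turn +1·90°
n=3: pose=(-6,-3,W); sL=60/13, sR=12/5; mL=-456/65, mR=222/65; mL+mR=-18/5 → advance -1; mR−mL=678/65 → turn +1·90°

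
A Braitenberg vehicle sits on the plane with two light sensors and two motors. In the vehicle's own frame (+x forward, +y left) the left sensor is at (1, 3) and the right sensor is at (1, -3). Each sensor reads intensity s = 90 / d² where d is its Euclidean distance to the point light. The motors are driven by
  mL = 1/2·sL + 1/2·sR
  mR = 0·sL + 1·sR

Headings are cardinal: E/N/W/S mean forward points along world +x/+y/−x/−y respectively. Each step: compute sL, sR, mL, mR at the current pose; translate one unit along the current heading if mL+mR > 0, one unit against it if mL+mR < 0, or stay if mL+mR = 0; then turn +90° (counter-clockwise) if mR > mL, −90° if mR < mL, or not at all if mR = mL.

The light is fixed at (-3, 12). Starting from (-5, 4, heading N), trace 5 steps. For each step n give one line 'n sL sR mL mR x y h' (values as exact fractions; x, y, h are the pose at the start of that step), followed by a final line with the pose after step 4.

0 45/37 9/5 279/185 9/5 -5 4 N
1 90/109 18/5 1206/545 18/5 -5 5 W
2 45/32 9/10 369/320 9/10 -6 5 S
3 90/137 90/41 8010/5617 90/41 -6 4 W
4 45/41 9/13 477/533 9/13 -7 4 S
final -7 3 W

n=0: pose=(-5,4,N); sL=45/37, sR=9/5; mL=279/185, mR=9/5; mL+mR=612/185 → advance +1; mR−mL=54/185 → turn +1·90°
n=1: pose=(-5,5,W); sL=90/109, sR=18/5; mL=1206/545, mR=18/5; mL+mR=3168/545 → advance +1; mR−mL=756/545 → turn +1·90°
n=2: pose=(-6,5,S); sL=45/32, sR=9/10; mL=369/320, mR=9/10; mL+mR=657/320 → advance +1; mR−mL=-81/320 → turn -1·90°
n=3: pose=(-6,4,W); sL=90/137, sR=90/41; mL=8010/5617, mR=90/41; mL+mR=20340/5617 → advance +1; mR−mL=4320/5617 → turn +1·90°
n=4: pose=(-7,4,S); sL=45/41, sR=9/13; mL=477/533, mR=9/13; mL+mR=846/533 → advance +1; mR−mL=-108/533 → turn -1·90°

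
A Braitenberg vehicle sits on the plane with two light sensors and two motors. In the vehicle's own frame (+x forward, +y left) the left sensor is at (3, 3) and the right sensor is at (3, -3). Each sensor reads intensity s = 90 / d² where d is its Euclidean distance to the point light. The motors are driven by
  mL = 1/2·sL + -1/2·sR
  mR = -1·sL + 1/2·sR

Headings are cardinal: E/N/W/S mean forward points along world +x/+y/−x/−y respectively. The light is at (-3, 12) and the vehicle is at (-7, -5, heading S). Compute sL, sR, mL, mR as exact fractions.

left sensor world pos  = (-4, -8); dL² = 401
right sensor world pos = (-10, -8); dR² = 449
sL = 90/401 = 90/401
sR = 90/449 = 90/449
mL = 1/2·sL + -1/2·sR = 2160/180049
mR = -1·sL + 1/2·sR = -22365/180049

90/401 90/449 2160/180049 -22365/180049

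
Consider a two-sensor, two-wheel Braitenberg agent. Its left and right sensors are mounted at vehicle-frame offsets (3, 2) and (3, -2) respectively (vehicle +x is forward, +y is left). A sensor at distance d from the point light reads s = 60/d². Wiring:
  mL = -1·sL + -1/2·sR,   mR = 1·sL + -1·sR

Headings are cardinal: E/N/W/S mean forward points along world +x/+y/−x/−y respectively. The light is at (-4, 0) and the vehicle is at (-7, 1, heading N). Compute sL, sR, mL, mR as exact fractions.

60/41 60/17 -2250/697 -1440/697

left sensor world pos  = (-9, 4); dL² = 41
right sensor world pos = (-5, 4); dR² = 17
sL = 60/41 = 60/41
sR = 60/17 = 60/17
mL = -1·sL + -1/2·sR = -2250/697
mR = 1·sL + -1·sR = -1440/697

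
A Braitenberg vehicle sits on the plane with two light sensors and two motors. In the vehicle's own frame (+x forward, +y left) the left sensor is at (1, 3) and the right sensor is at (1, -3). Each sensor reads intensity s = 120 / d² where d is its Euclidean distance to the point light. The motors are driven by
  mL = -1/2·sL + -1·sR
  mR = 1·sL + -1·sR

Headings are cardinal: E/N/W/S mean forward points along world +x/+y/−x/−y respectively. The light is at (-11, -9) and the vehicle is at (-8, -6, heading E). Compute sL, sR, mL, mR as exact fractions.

30/13 15/2 -225/26 -135/26

left sensor world pos  = (-7, -3); dL² = 52
right sensor world pos = (-7, -9); dR² = 16
sL = 120/52 = 30/13
sR = 120/16 = 15/2
mL = -1/2·sL + -1·sR = -225/26
mR = 1·sL + -1·sR = -135/26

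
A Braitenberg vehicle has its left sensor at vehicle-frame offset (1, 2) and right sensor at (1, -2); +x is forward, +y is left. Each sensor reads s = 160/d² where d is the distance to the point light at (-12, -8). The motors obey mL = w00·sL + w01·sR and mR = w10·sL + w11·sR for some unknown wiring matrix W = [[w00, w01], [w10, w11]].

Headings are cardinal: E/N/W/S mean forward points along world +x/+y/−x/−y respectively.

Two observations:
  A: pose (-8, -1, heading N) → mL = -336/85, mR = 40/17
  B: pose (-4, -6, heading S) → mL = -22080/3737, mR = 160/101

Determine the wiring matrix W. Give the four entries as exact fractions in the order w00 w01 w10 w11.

-1 -1 1 0

obs A: pose=(-8,-1,N) → sL=40/17, sR=8/5, mL=-336/85, mR=40/17
obs B: pose=(-4,-6,S) → sL=160/101, sR=160/37, mL=-22080/3737, mR=160/101
sensor matrix S = [[40/17, 8/5], [160/101, 160/37]]; det S = 485376/63529
solve [mL_A; mL_B] = S·[w00; w01] and [mR_A; mR_B] = S·[w10; w11]:
  w00 = -1, w01 = -1, w10 = 1, w11 = 0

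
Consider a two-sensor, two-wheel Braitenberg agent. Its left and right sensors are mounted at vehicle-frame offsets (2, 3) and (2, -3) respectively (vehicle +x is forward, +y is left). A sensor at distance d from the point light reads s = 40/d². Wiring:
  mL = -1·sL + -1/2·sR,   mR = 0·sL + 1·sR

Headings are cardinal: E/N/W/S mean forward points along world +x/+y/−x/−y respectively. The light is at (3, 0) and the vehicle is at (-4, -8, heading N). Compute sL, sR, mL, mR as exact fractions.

5/17 10/13 -150/221 10/13

left sensor world pos  = (-7, -6); dL² = 136
right sensor world pos = (-1, -6); dR² = 52
sL = 40/136 = 5/17
sR = 40/52 = 10/13
mL = -1·sL + -1/2·sR = -150/221
mR = 0·sL + 1·sR = 10/13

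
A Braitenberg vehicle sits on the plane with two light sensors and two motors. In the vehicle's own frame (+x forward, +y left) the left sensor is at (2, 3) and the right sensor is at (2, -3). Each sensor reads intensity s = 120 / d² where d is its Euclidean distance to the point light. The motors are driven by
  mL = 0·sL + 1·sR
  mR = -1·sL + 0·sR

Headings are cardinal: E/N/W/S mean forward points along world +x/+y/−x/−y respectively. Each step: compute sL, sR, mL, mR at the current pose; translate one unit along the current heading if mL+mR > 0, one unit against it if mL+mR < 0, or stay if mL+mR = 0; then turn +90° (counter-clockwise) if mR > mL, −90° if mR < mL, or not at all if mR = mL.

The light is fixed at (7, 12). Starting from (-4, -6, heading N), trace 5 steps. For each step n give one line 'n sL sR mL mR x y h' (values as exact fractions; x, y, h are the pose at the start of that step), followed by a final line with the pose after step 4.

n=0: pose=(-4,-6,N); sL=30/113, sR=3/8; mL=3/8, mR=-30/113; mL+mR=99/904 → advance +1; mR−mL=-579/904 → turn -1·90°
n=1: pose=(-4,-5,E); sL=120/277, sR=120/481; mL=120/481, mR=-120/277; mL+mR=-24480/133237 → advance -1; mR−mL=-90960/133237 → turn -1·90°
n=2: pose=(-5,-5,S); sL=60/221, sR=60/293; mL=60/293, mR=-60/221; mL+mR=-4320/64753 → advance -1; mR−mL=-30840/64753 → turn -1·90°
n=3: pose=(-5,-4,W); sL=120/557, sR=24/73; mL=24/73, mR=-120/557; mL+mR=4608/40661 → advance +1; mR−mL=-22128/40661 → turn -1·90°
n=4: pose=(-6,-4,N); sL=30/113, sR=15/37; mL=15/37, mR=-30/113; mL+mR=585/4181 → advance +1; mR−mL=-2805/4181 → turn -1·90°

0 30/113 3/8 3/8 -30/113 -4 -6 N
1 120/277 120/481 120/481 -120/277 -4 -5 E
2 60/221 60/293 60/293 -60/221 -5 -5 S
3 120/557 24/73 24/73 -120/557 -5 -4 W
4 30/113 15/37 15/37 -30/113 -6 -4 N
final -6 -3 E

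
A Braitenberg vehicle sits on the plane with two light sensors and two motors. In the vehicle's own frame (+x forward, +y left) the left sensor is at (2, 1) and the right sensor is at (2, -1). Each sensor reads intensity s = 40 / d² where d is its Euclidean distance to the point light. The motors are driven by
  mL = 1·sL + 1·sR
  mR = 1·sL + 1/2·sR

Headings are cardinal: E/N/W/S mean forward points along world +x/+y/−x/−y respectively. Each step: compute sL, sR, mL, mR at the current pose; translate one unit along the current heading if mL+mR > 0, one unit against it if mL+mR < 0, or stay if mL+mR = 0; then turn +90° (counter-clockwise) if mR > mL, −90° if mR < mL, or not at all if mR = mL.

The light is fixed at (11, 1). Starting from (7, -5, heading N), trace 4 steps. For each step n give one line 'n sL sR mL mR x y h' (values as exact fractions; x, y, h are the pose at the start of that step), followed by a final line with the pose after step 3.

0 40/41 8/5 528/205 364/205 7 -5 N
1 2 1 3 5/2 7 -4 E
2 40/53 8/13 944/689 732/689 8 -4 S
3 20/37 4/5 248/185 174/185 8 -5 W
final 7 -5 N

n=0: pose=(7,-5,N); sL=40/41, sR=8/5; mL=528/205, mR=364/205; mL+mR=892/205 → advance +1; mR−mL=-4/5 → turn -1·90°
n=1: pose=(7,-4,E); sL=2, sR=1; mL=3, mR=5/2; mL+mR=11/2 → advance +1; mR−mL=-1/2 → turn -1·90°
n=2: pose=(8,-4,S); sL=40/53, sR=8/13; mL=944/689, mR=732/689; mL+mR=1676/689 → advance +1; mR−mL=-4/13 → turn -1·90°
n=3: pose=(8,-5,W); sL=20/37, sR=4/5; mL=248/185, mR=174/185; mL+mR=422/185 → advance +1; mR−mL=-2/5 → turn -1·90°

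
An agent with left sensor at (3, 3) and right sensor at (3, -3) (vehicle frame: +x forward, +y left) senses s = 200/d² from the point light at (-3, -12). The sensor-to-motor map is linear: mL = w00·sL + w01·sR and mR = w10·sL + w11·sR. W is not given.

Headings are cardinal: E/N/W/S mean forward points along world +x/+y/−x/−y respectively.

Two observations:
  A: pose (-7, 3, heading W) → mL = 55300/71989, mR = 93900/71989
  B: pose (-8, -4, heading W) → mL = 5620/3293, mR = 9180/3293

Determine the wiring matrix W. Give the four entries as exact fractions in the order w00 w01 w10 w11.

1 -1/2 1 1/2

obs A: pose=(-7,3,W) → sL=200/193, sR=200/373, mL=55300/71989, mR=93900/71989
obs B: pose=(-8,-4,W) → sL=200/89, sR=40/37, mL=5620/3293, mR=9180/3293
sensor matrix S = [[200/193, 200/373], [200/89, 40/37]]; det S = -20064000/237059777
solve [mL_A; mL_B] = S·[w00; w01] and [mR_A; mR_B] = S·[w10; w11]:
  w00 = 1, w01 = -1/2, w10 = 1, w11 = 1/2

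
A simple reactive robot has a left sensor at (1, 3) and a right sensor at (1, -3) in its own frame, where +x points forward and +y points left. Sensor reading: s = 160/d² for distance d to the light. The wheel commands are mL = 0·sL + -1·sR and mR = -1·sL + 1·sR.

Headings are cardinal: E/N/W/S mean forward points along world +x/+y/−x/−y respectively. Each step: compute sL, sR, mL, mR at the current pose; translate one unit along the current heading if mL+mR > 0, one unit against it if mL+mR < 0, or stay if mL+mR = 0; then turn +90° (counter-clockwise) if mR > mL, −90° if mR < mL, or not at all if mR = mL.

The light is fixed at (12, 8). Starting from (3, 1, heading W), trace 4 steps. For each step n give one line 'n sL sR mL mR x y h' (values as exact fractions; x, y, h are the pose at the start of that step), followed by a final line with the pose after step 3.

0 4/5 40/29 -40/29 84/145 3 1 W
1 160/89 32/37 -32/37 -3072/3293 4 1 S
2 80/81 16/9 -16/9 64/81 4 2 W
3 32/13 160/149 -160/149 -2688/1937 5 2 S
final 5 3 W

n=0: pose=(3,1,W); sL=4/5, sR=40/29; mL=-40/29, mR=84/145; mL+mR=-4/5 → advance -1; mR−mL=284/145 → turn +1·90°
n=1: pose=(4,1,S); sL=160/89, sR=32/37; mL=-32/37, mR=-3072/3293; mL+mR=-160/89 → advance -1; mR−mL=-224/3293 → turn -1·90°
n=2: pose=(4,2,W); sL=80/81, sR=16/9; mL=-16/9, mR=64/81; mL+mR=-80/81 → advance -1; mR−mL=208/81 → turn +1·90°
n=3: pose=(5,2,S); sL=32/13, sR=160/149; mL=-160/149, mR=-2688/1937; mL+mR=-32/13 → advance -1; mR−mL=-608/1937 → turn -1·90°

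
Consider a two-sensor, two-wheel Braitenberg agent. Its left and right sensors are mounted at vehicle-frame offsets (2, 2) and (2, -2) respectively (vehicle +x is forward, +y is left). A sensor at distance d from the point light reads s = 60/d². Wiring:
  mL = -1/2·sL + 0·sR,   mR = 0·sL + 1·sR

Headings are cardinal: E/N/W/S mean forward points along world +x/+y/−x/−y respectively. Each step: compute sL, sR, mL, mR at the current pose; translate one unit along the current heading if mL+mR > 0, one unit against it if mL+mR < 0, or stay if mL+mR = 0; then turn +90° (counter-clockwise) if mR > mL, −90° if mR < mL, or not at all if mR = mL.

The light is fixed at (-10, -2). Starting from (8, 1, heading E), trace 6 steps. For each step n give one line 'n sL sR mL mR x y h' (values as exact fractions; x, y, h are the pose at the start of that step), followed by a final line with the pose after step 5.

n=0: pose=(8,1,E); sL=12/85, sR=60/401; mL=-6/85, mR=60/401; mL+mR=2694/34085 → advance +1; mR−mL=7506/34085 → turn +1·90°
n=1: pose=(9,1,N); sL=30/157, sR=30/233; mL=-15/157, mR=30/233; mL+mR=1215/36581 → advance +1; mR−mL=8205/36581 → turn +1·90°
n=2: pose=(9,2,W); sL=60/293, sR=12/65; mL=-30/293, mR=12/65; mL+mR=1566/19045 → advance +1; mR−mL=5466/19045 → turn +1·90°
n=3: pose=(8,2,S); sL=15/101, sR=3/13; mL=-15/202, mR=3/13; mL+mR=411/2626 → advance +1; mR−mL=801/2626 → turn +1·90°
n=4: pose=(8,1,E); sL=12/85, sR=60/401; mL=-6/85, mR=60/401; mL+mR=2694/34085 → advance +1; mR−mL=7506/34085 → turn +1·90°
n=5: pose=(9,1,N); sL=30/157, sR=30/233; mL=-15/157, mR=30/233; mL+mR=1215/36581 → advance +1; mR−mL=8205/36581 → turn +1·90°

0 12/85 60/401 -6/85 60/401 8 1 E
1 30/157 30/233 -15/157 30/233 9 1 N
2 60/293 12/65 -30/293 12/65 9 2 W
3 15/101 3/13 -15/202 3/13 8 2 S
4 12/85 60/401 -6/85 60/401 8 1 E
5 30/157 30/233 -15/157 30/233 9 1 N
final 9 2 W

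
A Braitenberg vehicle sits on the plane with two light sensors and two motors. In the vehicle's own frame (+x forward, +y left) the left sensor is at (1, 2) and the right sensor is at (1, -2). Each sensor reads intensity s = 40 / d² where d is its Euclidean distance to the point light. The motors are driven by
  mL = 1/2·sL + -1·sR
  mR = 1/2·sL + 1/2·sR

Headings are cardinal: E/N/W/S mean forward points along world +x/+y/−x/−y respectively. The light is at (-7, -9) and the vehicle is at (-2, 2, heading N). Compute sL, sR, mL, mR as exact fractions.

40/153 40/193 -2260/29529 6920/29529

left sensor world pos  = (-4, 3); dL² = 153
right sensor world pos = (0, 3); dR² = 193
sL = 40/153 = 40/153
sR = 40/193 = 40/193
mL = 1/2·sL + -1·sR = -2260/29529
mR = 1/2·sL + 1/2·sR = 6920/29529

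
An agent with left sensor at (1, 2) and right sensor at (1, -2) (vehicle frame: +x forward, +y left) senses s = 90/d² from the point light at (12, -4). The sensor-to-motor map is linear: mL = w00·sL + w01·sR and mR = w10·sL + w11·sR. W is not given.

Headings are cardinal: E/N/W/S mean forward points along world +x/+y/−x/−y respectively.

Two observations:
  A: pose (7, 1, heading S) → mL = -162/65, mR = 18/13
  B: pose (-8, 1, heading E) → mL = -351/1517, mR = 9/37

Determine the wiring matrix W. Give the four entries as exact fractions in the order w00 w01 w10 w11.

obs A: pose=(7,1,S) → sL=18/5, sR=18/13, mL=-162/65, mR=18/13
obs B: pose=(-8,1,E) → sL=9/41, sR=9/37, mL=-351/1517, mR=9/37
sensor matrix S = [[18/5, 18/13], [9/41, 9/37]]; det S = 56376/98605
solve [mL_A; mL_B] = S·[w00; w01] and [mR_A; mR_B] = S·[w10; w11]:
  w00 = -1/2, w01 = -1/2, w10 = 0, w11 = 1

-1/2 -1/2 0 1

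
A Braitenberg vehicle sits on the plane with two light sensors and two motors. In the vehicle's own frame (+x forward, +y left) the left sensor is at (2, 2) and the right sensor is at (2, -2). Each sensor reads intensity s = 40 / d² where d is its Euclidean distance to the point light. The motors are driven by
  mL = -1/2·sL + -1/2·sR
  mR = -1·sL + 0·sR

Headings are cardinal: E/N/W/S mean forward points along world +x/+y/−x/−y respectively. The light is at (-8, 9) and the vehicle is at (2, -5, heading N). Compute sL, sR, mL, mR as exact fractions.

left sensor world pos  = (0, -3); dL² = 208
right sensor world pos = (4, -3); dR² = 288
sL = 40/208 = 5/26
sR = 40/288 = 5/36
mL = -1/2·sL + -1/2·sR = -155/936
mR = -1·sL + 0·sR = -5/26

5/26 5/36 -155/936 -5/26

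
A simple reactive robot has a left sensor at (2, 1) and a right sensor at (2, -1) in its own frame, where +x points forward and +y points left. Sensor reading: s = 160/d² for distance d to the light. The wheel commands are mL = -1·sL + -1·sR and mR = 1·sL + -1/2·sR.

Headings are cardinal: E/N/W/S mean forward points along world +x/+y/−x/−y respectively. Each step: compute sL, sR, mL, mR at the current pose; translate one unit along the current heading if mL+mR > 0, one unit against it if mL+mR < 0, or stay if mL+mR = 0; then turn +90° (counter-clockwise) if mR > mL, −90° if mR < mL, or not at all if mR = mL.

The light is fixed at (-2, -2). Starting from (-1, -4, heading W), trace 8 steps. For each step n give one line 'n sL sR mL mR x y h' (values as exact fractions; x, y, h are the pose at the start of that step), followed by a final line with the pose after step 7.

0 16 80 -96 -24 -1 -4 W
1 32/5 160/17 -1344/85 144/85 0 -4 S
2 10 8 -18 6 0 -3 E
3 160 32 -192 144 -1 -3 N
4 16 80 -96 -24 -1 -4 W
5 32/5 160/17 -1344/85 144/85 0 -4 S
6 10 8 -18 6 0 -3 E
7 160 32 -192 144 -1 -3 N
final -1 -4 W

n=0: pose=(-1,-4,W); sL=16, sR=80; mL=-96, mR=-24; mL+mR=-120 → advance -1; mR−mL=72 → turn +1·90°
n=1: pose=(0,-4,S); sL=32/5, sR=160/17; mL=-1344/85, mR=144/85; mL+mR=-240/17 → advance -1; mR−mL=1488/85 → turn +1·90°
n=2: pose=(0,-3,E); sL=10, sR=8; mL=-18, mR=6; mL+mR=-12 → advance -1; mR−mL=24 → turn +1·90°
n=3: pose=(-1,-3,N); sL=160, sR=32; mL=-192, mR=144; mL+mR=-48 → advance -1; mR−mL=336 → turn +1·90°
n=4: pose=(-1,-4,W); sL=16, sR=80; mL=-96, mR=-24; mL+mR=-120 → advance -1; mR−mL=72 → turn +1·90°
n=5: pose=(0,-4,S); sL=32/5, sR=160/17; mL=-1344/85, mR=144/85; mL+mR=-240/17 → advance -1; mR−mL=1488/85 → turn +1·90°
n=6: pose=(0,-3,E); sL=10, sR=8; mL=-18, mR=6; mL+mR=-12 → advance -1; mR−mL=24 → turn +1·90°
n=7: pose=(-1,-3,N); sL=160, sR=32; mL=-192, mR=144; mL+mR=-48 → advance -1; mR−mL=336 → turn +1·90°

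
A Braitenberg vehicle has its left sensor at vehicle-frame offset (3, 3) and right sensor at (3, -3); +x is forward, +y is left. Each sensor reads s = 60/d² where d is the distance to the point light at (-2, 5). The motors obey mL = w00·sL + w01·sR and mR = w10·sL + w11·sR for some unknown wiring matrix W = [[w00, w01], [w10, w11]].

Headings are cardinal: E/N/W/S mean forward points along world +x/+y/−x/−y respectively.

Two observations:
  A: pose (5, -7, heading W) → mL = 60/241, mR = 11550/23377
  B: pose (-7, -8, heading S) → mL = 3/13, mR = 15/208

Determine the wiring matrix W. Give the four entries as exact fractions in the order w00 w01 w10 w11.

1 0 -1/2 1

obs A: pose=(5,-7,W) → sL=60/241, sR=60/97, mL=60/241, mR=11550/23377
obs B: pose=(-7,-8,S) → sL=3/13, sR=3/16, mL=3/13, mR=15/208
sensor matrix S = [[60/241, 60/97], [3/13, 3/16]]; det S = -116775/1215604
solve [mL_A; mL_B] = S·[w00; w01] and [mR_A; mR_B] = S·[w10; w11]:
  w00 = 1, w01 = 0, w10 = -1/2, w11 = 1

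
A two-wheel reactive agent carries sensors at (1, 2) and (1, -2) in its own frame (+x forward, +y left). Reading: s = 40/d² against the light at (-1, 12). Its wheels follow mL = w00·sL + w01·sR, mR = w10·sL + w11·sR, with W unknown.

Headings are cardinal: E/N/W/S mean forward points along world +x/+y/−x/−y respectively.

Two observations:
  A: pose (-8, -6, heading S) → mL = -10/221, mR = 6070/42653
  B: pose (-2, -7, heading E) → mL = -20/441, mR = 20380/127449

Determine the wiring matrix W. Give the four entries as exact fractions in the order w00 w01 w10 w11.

0 -1/2 1/2 1

obs A: pose=(-8,-6,S) → sL=20/193, sR=20/221, mL=-10/221, mR=6070/42653
obs B: pose=(-2,-7,E) → sL=40/289, sR=40/441, mL=-20/441, mR=20380/127449
sensor matrix S = [[20/193, 20/221], [40/289, 40/441]]; det S = -16995200/5436082197
solve [mL_A; mL_B] = S·[w00; w01] and [mR_A; mR_B] = S·[w10; w11]:
  w00 = 0, w01 = -1/2, w10 = 1/2, w11 = 1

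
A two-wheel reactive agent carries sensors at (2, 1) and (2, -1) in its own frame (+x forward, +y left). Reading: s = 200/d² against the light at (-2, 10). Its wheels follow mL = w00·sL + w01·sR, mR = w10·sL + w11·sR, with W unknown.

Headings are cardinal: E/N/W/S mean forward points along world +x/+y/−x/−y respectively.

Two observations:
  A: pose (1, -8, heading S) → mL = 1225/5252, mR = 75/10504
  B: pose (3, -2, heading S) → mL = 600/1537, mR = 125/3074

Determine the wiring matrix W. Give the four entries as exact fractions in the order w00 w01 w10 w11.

1 -1/2 -1/2 1/2

obs A: pose=(1,-8,S) → sL=25/52, sR=50/101, mL=1225/5252, mR=75/10504
obs B: pose=(3,-2,S) → sL=25/29, sR=50/53, mL=600/1537, mR=125/3074
sensor matrix S = [[25/52, 50/101], [25/29, 50/53]]; det S = 108125/4036162
solve [mL_A; mL_B] = S·[w00; w01] and [mR_A; mR_B] = S·[w10; w11]:
  w00 = 1, w01 = -1/2, w10 = -1/2, w11 = 1/2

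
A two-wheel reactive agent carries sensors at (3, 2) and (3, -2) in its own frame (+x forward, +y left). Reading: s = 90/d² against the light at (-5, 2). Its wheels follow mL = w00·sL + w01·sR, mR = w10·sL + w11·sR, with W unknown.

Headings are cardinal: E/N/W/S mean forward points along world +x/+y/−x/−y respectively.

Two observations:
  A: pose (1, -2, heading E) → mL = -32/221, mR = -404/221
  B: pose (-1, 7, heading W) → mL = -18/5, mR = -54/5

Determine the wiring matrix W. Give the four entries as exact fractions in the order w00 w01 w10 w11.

obs A: pose=(1,-2,E) → sL=18/17, sR=10/13, mL=-32/221, mR=-404/221
obs B: pose=(-1,7,W) → sL=9, sR=9/5, mL=-18/5, mR=-54/5
sensor matrix S = [[18/17, 10/13], [9, 9/5]]; det S = -5544/1105
solve [mL_A; mL_B] = S·[w00; w01] and [mR_A; mR_B] = S·[w10; w11]:
  w00 = -1/2, w01 = 1/2, w10 = -1, w11 = -1

-1/2 1/2 -1 -1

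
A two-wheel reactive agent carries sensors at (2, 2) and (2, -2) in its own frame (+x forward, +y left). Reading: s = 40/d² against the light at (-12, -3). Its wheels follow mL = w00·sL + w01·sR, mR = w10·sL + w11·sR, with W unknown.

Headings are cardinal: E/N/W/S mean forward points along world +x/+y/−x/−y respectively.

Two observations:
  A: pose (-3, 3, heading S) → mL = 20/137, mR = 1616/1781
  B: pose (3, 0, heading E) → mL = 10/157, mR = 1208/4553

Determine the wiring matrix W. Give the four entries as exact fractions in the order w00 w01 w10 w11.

obs A: pose=(-3,3,S) → sL=40/137, sR=8/13, mL=20/137, mR=1616/1781
obs B: pose=(3,0,E) → sL=20/157, sR=4/29, mL=10/157, mR=1208/4553
sensor matrix S = [[40/137, 8/13], [20/157, 4/29]]; det S = -309120/8108893
solve [mL_A; mL_B] = S·[w00; w01] and [mR_A; mR_B] = S·[w10; w11]:
  w00 = 1/2, w01 = 0, w10 = 1, w11 = 1

1/2 0 1 1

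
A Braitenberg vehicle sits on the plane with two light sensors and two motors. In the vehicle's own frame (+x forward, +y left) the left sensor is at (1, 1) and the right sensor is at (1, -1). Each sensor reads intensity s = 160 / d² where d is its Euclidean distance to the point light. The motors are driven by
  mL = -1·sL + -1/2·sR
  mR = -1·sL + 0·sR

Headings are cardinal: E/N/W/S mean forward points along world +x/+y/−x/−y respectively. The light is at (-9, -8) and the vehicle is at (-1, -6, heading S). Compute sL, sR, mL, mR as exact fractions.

80/41 16/5 -728/205 -80/41

left sensor world pos  = (0, -7); dL² = 82
right sensor world pos = (-2, -7); dR² = 50
sL = 160/82 = 80/41
sR = 160/50 = 16/5
mL = -1·sL + -1/2·sR = -728/205
mR = -1·sL + 0·sR = -80/41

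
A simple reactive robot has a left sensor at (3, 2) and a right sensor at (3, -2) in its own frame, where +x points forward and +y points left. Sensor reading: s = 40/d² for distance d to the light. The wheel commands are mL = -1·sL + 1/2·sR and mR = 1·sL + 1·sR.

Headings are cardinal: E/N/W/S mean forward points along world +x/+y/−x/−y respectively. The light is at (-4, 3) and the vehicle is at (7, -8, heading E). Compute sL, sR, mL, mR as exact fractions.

left sensor world pos  = (10, -6); dL² = 277
right sensor world pos = (10, -10); dR² = 365
sL = 40/277 = 40/277
sR = 40/365 = 8/73
mL = -1·sL + 1/2·sR = -1812/20221
mR = 1·sL + 1·sR = 5136/20221

40/277 8/73 -1812/20221 5136/20221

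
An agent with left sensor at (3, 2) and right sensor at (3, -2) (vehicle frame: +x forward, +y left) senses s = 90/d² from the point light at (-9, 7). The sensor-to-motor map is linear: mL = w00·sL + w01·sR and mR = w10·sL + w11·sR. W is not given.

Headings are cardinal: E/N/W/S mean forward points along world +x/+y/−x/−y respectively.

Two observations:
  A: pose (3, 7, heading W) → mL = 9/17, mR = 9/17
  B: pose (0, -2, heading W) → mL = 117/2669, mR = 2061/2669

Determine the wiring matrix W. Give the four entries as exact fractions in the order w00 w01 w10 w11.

obs A: pose=(3,7,W) → sL=18/17, sR=18/17, mL=9/17, mR=9/17
obs B: pose=(0,-2,W) → sL=90/157, sR=18/17, mL=117/2669, mR=2061/2669
sensor matrix S = [[18/17, 18/17], [90/157, 18/17]]; det S = 23328/45373
solve [mL_A; mL_B] = S·[w00; w01] and [mR_A; mR_B] = S·[w10; w11]:
  w00 = 1, w01 = -1/2, w10 = -1/2, w11 = 1

1 -1/2 -1/2 1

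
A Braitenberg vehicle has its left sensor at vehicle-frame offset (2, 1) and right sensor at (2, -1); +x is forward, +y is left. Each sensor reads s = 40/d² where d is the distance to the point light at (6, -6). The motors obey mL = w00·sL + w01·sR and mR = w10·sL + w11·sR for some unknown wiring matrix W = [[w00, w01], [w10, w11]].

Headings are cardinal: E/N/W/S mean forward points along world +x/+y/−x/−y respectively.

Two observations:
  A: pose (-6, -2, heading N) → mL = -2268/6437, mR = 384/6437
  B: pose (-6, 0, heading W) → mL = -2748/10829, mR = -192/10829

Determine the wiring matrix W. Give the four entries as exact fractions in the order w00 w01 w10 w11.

-1/2 -1 -1 1

obs A: pose=(-6,-2,N) → sL=8/41, sR=40/157, mL=-2268/6437, mR=384/6437
obs B: pose=(-6,0,W) → sL=40/221, sR=8/49, mL=-2748/10829, mR=-192/10829
sensor matrix S = [[8/41, 40/157], [40/221, 8/49]]; det S = -993792/69706273
solve [mL_A; mL_B] = S·[w00; w01] and [mR_A; mR_B] = S·[w10; w11]:
  w00 = -1/2, w01 = -1, w10 = -1, w11 = 1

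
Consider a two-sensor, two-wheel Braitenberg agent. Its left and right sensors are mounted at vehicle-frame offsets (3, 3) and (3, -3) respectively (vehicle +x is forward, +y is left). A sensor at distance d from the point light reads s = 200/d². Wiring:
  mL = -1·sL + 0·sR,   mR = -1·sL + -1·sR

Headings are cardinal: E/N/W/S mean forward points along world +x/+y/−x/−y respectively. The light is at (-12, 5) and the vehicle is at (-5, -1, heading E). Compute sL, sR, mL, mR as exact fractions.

200/109 200/181 -200/109 -58000/19729

left sensor world pos  = (-2, 2); dL² = 109
right sensor world pos = (-2, -4); dR² = 181
sL = 200/109 = 200/109
sR = 200/181 = 200/181
mL = -1·sL + 0·sR = -200/109
mR = -1·sL + -1·sR = -58000/19729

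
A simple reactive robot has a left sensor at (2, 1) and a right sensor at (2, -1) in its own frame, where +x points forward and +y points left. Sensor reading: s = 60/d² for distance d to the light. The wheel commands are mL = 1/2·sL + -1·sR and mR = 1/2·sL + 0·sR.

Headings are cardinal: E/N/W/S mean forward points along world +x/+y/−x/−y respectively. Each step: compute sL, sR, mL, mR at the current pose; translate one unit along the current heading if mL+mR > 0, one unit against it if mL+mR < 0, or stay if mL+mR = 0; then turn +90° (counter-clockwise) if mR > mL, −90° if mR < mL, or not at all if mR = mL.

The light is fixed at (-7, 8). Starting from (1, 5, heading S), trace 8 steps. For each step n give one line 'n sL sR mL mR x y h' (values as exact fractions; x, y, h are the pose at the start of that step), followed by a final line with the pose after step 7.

n=0: pose=(1,5,S); sL=30/53, sR=30/37; mL=-1035/1961, mR=15/53; mL+mR=-480/1961 → advance -1; mR−mL=30/37 → turn +1·90°
n=1: pose=(1,6,E); sL=60/101, sR=60/109; mL=-2790/11009, mR=30/101; mL+mR=480/11009 → advance +1; mR−mL=60/109 → turn +1·90°
n=2: pose=(2,6,N); sL=15/16, sR=3/5; mL=-21/160, mR=15/32; mL+mR=27/80 → advance +1; mR−mL=3/5 → turn +1·90°
n=3: pose=(2,7,W); sL=60/53, sR=60/49; mL=-1710/2597, mR=30/53; mL+mR=-240/2597 → advance -1; mR−mL=60/49 → turn +1·90°
n=4: pose=(3,7,S); sL=6/13, sR=2/3; mL=-17/39, mR=3/13; mL+mR=-8/39 → advance -1; mR−mL=2/3 → turn +1·90°
n=5: pose=(3,8,E); sL=12/29, sR=12/29; mL=-6/29, mR=6/29; mL+mR=0 → advance +0; mR−mL=12/29 → turn +1·90°
n=6: pose=(3,8,N); sL=12/17, sR=12/25; mL=-54/425, mR=6/17; mL+mR=96/425 → advance +1; mR−mL=12/25 → turn +1·90°
n=7: pose=(3,9,W); sL=15/16, sR=15/17; mL=-225/544, mR=15/32; mL+mR=15/272 → advance +1; mR−mL=15/17 → turn +1·90°

0 30/53 30/37 -1035/1961 15/53 1 5 S
1 60/101 60/109 -2790/11009 30/101 1 6 E
2 15/16 3/5 -21/160 15/32 2 6 N
3 60/53 60/49 -1710/2597 30/53 2 7 W
4 6/13 2/3 -17/39 3/13 3 7 S
5 12/29 12/29 -6/29 6/29 3 8 E
6 12/17 12/25 -54/425 6/17 3 8 N
7 15/16 15/17 -225/544 15/32 3 9 W
final 2 9 S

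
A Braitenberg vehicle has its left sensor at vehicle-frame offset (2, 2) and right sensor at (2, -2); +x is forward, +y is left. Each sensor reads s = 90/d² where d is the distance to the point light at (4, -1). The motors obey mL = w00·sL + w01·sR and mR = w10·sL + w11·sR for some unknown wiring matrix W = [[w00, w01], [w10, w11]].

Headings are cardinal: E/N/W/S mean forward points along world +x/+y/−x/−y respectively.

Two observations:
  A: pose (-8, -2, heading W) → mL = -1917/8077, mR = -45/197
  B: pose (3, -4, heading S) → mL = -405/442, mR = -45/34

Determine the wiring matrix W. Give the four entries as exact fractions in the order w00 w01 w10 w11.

1/2 -1 0 -1/2

obs A: pose=(-8,-2,W) → sL=18/41, sR=90/197, mL=-1917/8077, mR=-45/197
obs B: pose=(3,-4,S) → sL=45/13, sR=45/17, mL=-405/442, mR=-45/34
sensor matrix S = [[18/41, 90/197], [45/13, 45/17]]; det S = -748440/1785017
solve [mL_A; mL_B] = S·[w00; w01] and [mR_A; mR_B] = S·[w10; w11]:
  w00 = 1/2, w01 = -1, w10 = 0, w11 = -1/2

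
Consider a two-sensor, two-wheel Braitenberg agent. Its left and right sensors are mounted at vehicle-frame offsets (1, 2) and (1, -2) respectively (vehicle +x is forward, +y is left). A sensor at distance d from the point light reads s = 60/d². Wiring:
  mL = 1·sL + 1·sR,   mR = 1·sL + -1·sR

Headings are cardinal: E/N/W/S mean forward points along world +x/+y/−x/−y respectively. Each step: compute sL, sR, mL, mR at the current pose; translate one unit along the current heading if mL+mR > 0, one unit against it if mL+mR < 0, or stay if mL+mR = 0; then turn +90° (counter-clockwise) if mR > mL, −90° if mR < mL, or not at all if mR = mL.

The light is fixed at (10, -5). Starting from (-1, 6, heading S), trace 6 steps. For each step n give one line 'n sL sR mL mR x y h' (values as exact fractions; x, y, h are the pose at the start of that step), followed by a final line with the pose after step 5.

0 60/181 60/269 27000/48689 5280/48689 -1 6 S
1 15/52 5/24 155/312 25/312 -1 5 W
2 60/317 60/221 32280/70057 -5760/70057 -2 5 N
3 6/29 30/101 1476/2929 -264/2929 -2 6 E
4 60/181 60/269 27000/48689 5280/48689 -1 6 S
5 15/52 5/24 155/312 25/312 -1 5 W
final -2 5 N

n=0: pose=(-1,6,S); sL=60/181, sR=60/269; mL=27000/48689, mR=5280/48689; mL+mR=120/181 → advance +1; mR−mL=-120/269 → turn -1·90°
n=1: pose=(-1,5,W); sL=15/52, sR=5/24; mL=155/312, mR=25/312; mL+mR=15/26 → advance +1; mR−mL=-5/12 → turn -1·90°
n=2: pose=(-2,5,N); sL=60/317, sR=60/221; mL=32280/70057, mR=-5760/70057; mL+mR=120/317 → advance +1; mR−mL=-120/221 → turn -1·90°
n=3: pose=(-2,6,E); sL=6/29, sR=30/101; mL=1476/2929, mR=-264/2929; mL+mR=12/29 → advance +1; mR−mL=-60/101 → turn -1·90°
n=4: pose=(-1,6,S); sL=60/181, sR=60/269; mL=27000/48689, mR=5280/48689; mL+mR=120/181 → advance +1; mR−mL=-120/269 → turn -1·90°
n=5: pose=(-1,5,W); sL=15/52, sR=5/24; mL=155/312, mR=25/312; mL+mR=15/26 → advance +1; mR−mL=-5/12 → turn -1·90°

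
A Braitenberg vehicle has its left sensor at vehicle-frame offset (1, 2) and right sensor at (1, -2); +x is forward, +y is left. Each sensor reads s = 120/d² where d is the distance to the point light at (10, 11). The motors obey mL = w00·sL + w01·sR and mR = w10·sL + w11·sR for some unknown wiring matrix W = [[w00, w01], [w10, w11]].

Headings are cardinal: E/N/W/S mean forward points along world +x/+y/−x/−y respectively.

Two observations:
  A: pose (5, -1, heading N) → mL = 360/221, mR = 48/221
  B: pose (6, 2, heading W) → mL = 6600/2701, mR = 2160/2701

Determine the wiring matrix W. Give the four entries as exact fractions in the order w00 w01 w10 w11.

obs A: pose=(5,-1,N) → sL=12/17, sR=12/13, mL=360/221, mR=48/221
obs B: pose=(6,2,W) → sL=60/73, sR=60/37, mL=6600/2701, mR=2160/2701
sensor matrix S = [[12/17, 12/13], [60/73, 60/37]]; det S = 230400/596921
solve [mL_A; mL_B] = S·[w00; w01] and [mR_A; mR_B] = S·[w10; w11]:
  w00 = 1, w01 = 1, w10 = -1, w11 = 1

1 1 -1 1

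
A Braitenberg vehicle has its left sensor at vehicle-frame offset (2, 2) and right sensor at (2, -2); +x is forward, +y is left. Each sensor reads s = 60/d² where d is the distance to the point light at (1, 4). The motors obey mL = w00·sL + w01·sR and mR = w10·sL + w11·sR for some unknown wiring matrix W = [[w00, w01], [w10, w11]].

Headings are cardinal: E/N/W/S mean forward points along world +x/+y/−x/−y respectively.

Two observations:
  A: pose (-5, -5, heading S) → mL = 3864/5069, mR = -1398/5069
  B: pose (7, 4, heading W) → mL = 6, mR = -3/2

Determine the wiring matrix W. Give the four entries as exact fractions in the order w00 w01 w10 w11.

obs A: pose=(-5,-5,S) → sL=60/137, sR=12/37, mL=3864/5069, mR=-1398/5069
obs B: pose=(7,4,W) → sL=3, sR=3, mL=6, mR=-3/2
sensor matrix S = [[60/137, 12/37], [3, 3]]; det S = 1728/5069
solve [mL_A; mL_B] = S·[w00; w01] and [mR_A; mR_B] = S·[w10; w11]:
  w00 = 1, w01 = 1, w10 = -1, w11 = 1/2

1 1 -1 1/2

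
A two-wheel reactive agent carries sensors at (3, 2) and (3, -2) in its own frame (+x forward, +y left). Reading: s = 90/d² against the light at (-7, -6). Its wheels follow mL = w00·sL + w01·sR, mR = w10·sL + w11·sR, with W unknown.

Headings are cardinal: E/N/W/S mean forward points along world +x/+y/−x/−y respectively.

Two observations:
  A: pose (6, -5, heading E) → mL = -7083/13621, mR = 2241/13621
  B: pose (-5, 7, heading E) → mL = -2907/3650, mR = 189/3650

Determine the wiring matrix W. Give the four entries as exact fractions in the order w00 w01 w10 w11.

-1/2 -1 1 -1/2

obs A: pose=(6,-5,E) → sL=18/53, sR=90/257, mL=-7083/13621, mR=2241/13621
obs B: pose=(-5,7,E) → sL=9/25, sR=45/73, mL=-2907/3650, mR=189/3650
sensor matrix S = [[18/53, 90/257], [9/25, 45/73]]; det S = 414072/4971665
solve [mL_A; mL_B] = S·[w00; w01] and [mR_A; mR_B] = S·[w10; w11]:
  w00 = -1/2, w01 = -1, w10 = 1, w11 = -1/2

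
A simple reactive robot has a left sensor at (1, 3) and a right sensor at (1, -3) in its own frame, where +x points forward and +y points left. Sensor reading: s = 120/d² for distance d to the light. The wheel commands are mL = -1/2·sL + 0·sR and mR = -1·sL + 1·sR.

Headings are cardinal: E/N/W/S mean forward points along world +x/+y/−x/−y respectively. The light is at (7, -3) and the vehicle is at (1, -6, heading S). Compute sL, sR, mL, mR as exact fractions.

left sensor world pos  = (4, -7); dL² = 25
right sensor world pos = (-2, -7); dR² = 97
sL = 120/25 = 24/5
sR = 120/97 = 120/97
mL = -1/2·sL + 0·sR = -12/5
mR = -1·sL + 1·sR = -1728/485

24/5 120/97 -12/5 -1728/485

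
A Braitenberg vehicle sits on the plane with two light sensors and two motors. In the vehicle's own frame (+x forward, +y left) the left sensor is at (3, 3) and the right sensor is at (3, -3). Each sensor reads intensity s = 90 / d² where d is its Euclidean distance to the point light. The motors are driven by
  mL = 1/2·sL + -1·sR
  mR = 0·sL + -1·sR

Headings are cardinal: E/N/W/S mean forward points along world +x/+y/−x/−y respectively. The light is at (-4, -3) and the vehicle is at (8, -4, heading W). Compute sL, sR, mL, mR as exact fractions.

left sensor world pos  = (5, -7); dL² = 97
right sensor world pos = (5, -1); dR² = 85
sL = 90/97 = 90/97
sR = 90/85 = 18/17
mL = 1/2·sL + -1·sR = -981/1649
mR = 0·sL + -1·sR = -18/17

90/97 18/17 -981/1649 -18/17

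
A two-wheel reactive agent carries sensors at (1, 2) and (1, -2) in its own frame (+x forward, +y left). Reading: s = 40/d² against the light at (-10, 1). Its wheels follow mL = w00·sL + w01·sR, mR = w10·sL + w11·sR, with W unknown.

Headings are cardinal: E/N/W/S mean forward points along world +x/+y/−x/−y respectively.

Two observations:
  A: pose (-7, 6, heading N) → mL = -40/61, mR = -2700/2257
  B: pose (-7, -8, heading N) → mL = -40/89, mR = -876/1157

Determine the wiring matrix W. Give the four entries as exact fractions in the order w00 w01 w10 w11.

0 -1 -1/2 -1

obs A: pose=(-7,6,N) → sL=40/37, sR=40/61, mL=-40/61, mR=-2700/2257
obs B: pose=(-7,-8,N) → sL=8/13, sR=40/89, mL=-40/89, mR=-876/1157
sensor matrix S = [[40/37, 40/61], [8/13, 40/89]]; det S = 215040/2611349
solve [mL_A; mL_B] = S·[w00; w01] and [mR_A; mR_B] = S·[w10; w11]:
  w00 = 0, w01 = -1, w10 = -1/2, w11 = -1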